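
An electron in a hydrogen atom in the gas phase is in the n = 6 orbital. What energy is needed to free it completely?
0.37794 eV

The ionization energy is the energy needed to remove the electron completely (n → ∞).

For hydrogen, E_n = -13.6057 eV / n².

At n = 6: E_6 = -13.6057 / 6² = -0.37793611 eV
At n = ∞: E_∞ = 0 eV

Ionization energy = E_∞ - E_6 = 0 - (-0.37793611) = 0.37793611 eV
Ionization energy ≈ 0.37794 eV

This is also called the binding energy of the electron in state n = 6.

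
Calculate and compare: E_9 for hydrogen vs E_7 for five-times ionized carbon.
C⁵⁺ at n = 7 (E = -9.9960 eV)

Using E_n = -13.6057 Z² / n² eV:

H (Z = 1) at n = 9:
E = -13.6057 × 1² / 9² = -13.6057 × 1 / 81 = -0.1679716 eV

C⁵⁺ (Z = 6) at n = 7:
E = -13.6057 × 6² / 7² = -13.6057 × 36 / 49 = -9.9960245 eV

Since -9.9960245 eV < -0.1679716 eV,
C⁵⁺ at n = 7 is more tightly bound (requires more energy to ionize).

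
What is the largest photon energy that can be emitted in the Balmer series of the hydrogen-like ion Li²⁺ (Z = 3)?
30.61 eV

The series limit corresponds to the transition from n = ∞ to n = 2.
This is the highest energy (shortest wavelength) transition in the Balmer series.

E_∞ = 0 eV
E_2 = -13.6057 × 3² / 2² = -30.61 eV

Energy at series limit:
ΔE = E_∞ - E_2 = 0 - (-30.61) = 30.61 eV

This energy equals the ionization energy from the n = 2 state of Li²⁺.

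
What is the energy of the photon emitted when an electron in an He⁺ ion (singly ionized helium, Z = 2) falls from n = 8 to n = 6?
0.661 eV

The energy levels are E_n = -13.6057 Z² eV / n².

Energy at n = 8: E_8 = -13.6057 × 2² / 8² = -0.850356 eV
Energy at n = 6: E_6 = -13.6057 × 2² / 6² = -1.511744 eV

For emission (electron falling to lower state), the photon energy is:
E_photon = E_8 - E_6 = |-0.850356 - (-1.511744)|
E_photon = 0.661 eV

This energy is carried away by the emitted photon.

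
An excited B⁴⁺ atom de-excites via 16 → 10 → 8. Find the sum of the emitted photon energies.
3.986045 eV

The energy levels of B⁴⁺ are E_n = -13.6057 × 5² / n² eV.

First transition (16 → 10):
ΔE₁ = |E_10 - E_16|
ΔE₁ = |-3.401425000000 - (-1.328681640625)| = 2.072743359 eV

Second transition (10 → 8):
ΔE₂ = |E_8 - E_10|
ΔE₂ = |-5.314726562500 - (-3.401425000000)| = 1.913301563 eV

Total energy released:
E_total = ΔE₁ + ΔE₂ = 2.072743359 + 1.913301563 = 3.986045 eV

Note: This equals the direct transition 16 → 8: 3.986045 eV ✓
Energy is conserved regardless of the path taken.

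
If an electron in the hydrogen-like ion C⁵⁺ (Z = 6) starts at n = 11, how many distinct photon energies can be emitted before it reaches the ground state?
55

The electron can occupy levels n = 1, 2, ..., 11 during de-excitation — that is m = 11 - 1 + 1 = 11 distinct levels.

The number of distinct spectral lines equals the number of ways to choose 2 of these m levels (each pair gives one possible emission transition):

Number of lines = m(m-1)/2 = 11×10/2 = 55

These correspond to all possible transitions between the 11 levels:
11 → 10, 11 → 9, 11 → 8, 11 → 7, 11 → 6, 11 → 5, 11 → 4, 11 → 3...

Each transition produces a photon with a unique energy (and thus wavelength). This count does not depend on Z.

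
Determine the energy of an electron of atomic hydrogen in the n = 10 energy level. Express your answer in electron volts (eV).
-0.13606 eV

The energy levels of a hydrogen-like atom are given by:
E_n = -13.6057 eV / n²

For n = 10:
E_10 = -13.6057 eV / 10²
E_10 = -13.6057 eV / 100
E_10 = -0.13606 eV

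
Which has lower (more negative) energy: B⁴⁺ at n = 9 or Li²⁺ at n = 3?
Li²⁺ at n = 3 (E = -13.6057 eV)

Using E_n = -13.6057 Z² / n² eV:

B⁴⁺ (Z = 5) at n = 9:
E = -13.6057 × 5² / 9² = -13.6057 × 25 / 81 = -4.1992901 eV

Li²⁺ (Z = 3) at n = 3:
E = -13.6057 × 3² / 3² = -13.6057 × 9 / 9 = -13.6057000 eV

Since -13.6057000 eV < -4.1992901 eV,
Li²⁺ at n = 3 is more tightly bound (requires more energy to ionize).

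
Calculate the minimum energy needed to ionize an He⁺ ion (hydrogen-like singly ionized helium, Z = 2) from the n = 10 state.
0.544228 eV

The ionization energy is the energy needed to remove the electron completely (n → ∞).

For a hydrogen-like ion with Z = 2, E_n = -13.6057 Z² / n² eV.

At n = 10: E_10 = -13.6057 × 2² / 10² = -0.544228000 eV
At n = ∞: E_∞ = 0 eV

Ionization energy = E_∞ - E_10 = 0 - (-0.544228000) = 0.544228000 eV
Ionization energy ≈ 0.544228 eV

This is also called the binding energy of the electron in state n = 10.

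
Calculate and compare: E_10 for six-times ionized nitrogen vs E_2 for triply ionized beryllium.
Be³⁺ at n = 2 (E = -54.4228 eV)

Using E_n = -13.6057 Z² / n² eV:

N⁶⁺ (Z = 7) at n = 10:
E = -13.6057 × 7² / 10² = -13.6057 × 49 / 100 = -6.6667930 eV

Be³⁺ (Z = 4) at n = 2:
E = -13.6057 × 4² / 2² = -13.6057 × 16 / 4 = -54.4228000 eV

Since -54.4228000 eV < -6.6667930 eV,
Be³⁺ at n = 2 is more tightly bound (requires more energy to ionize).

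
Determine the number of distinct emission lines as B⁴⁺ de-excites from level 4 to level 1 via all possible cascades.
6

The electron can occupy levels n = 1, 2, ..., 4 during de-excitation — that is m = 4 - 1 + 1 = 4 distinct levels.

The number of distinct spectral lines equals the number of ways to choose 2 of these m levels (each pair gives one possible emission transition):

Number of lines = m(m-1)/2 = 4×3/2 = 6

These correspond to all possible transitions between the 4 levels:
4 → 3, 4 → 2, 4 → 1, 3 → 2, 3 → 1, 2 → 1

Each transition produces a photon with a unique energy (and thus wavelength). This count does not depend on Z.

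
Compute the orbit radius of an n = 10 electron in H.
5.291772 nm (or 52.917721 Å)

The Bohr radius formula is:
r_n = n² a₀ / Z

where a₀ = 0.052917721 nm is the Bohr radius.

For H (Z = 1) at n = 10:
r_10 = 10² × 0.052917721 nm / 1
r_10 = 100 × 0.052917721 nm / 1
r_10 = 5.2917721 nm / 1
r_10 = 5.291772 nm

The electron orbits at approximately 5.291772 nm from the nucleus.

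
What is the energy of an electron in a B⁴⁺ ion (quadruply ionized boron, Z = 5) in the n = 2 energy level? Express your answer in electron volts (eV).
-85.0356 eV

The energy levels of a hydrogen-like atom are given by:
E_n = -13.6057 Z² / n² eV  (with Z = 5 for B⁴⁺)

For n = 2:
E_2 = -13.6057 × 5² / 2²
E_2 = -13.6057 × 25 / 4
E_2 = -85.0356 eV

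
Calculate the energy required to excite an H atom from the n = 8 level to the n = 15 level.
0.15 eV

The energy levels of a hydrogen-like atom are E_n = -13.6057 eV / n².

Energy at n = 8: E_8 = -13.6057 / 8² = -0.21259 eV
Energy at n = 15: E_15 = -13.6057 / 15² = -0.06047 eV

The excitation energy is the difference:
ΔE = E_15 - E_8
ΔE = -0.06047 - (-0.21259)
ΔE = 0.15 eV

Since this is positive, energy must be absorbed (photon absorption).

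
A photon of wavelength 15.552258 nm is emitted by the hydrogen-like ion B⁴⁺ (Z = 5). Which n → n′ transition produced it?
n = 8 → n = 2

First, find the photon energy from the wavelength (hc = 1239.84 eV·nm):
E = hc/λ = 1239.84 eV·nm / 15.552258 nm = 79.720900 eV

The energy levels of B⁴⁺ satisfy E_n = -13.6057 × 5² / n² eV, so an emission n_i → n_f releases
ΔE = 13.6057 × 5² × (1/n_f² − 1/n_i²) eV.

Setting ΔE equal to the photon energy:
1/n_f² − 1/n_i² = 79.720900 / (13.6057 × 5²) = 0.23437500

Since 1/n_i² must be positive, we need 1/n_f² > 0.23437500, i.e. n_f ≤ 2. For each allowed n_f, solve n_i = (1/n_f² − 0.23437500)^(−1/2) and check whether it is a whole number:
  n_f = 1: 1/n_i² = 1.00000000 − 0.23437500 = 0.76562500 → n_i = 1.143  (not an integer) ✗
  n_f = 2: 1/n_i² = 0.25000000 − 0.23437500 = 0.01562500 → n_i = 8.000  → integer, n_i = 8 ✓

Only n_f = 2 gives an integer upper level, n_i = 8.

The transition is from n = 8 to n = 2 (emission).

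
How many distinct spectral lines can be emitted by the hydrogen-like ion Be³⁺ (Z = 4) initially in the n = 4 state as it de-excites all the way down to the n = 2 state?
3

The electron can occupy levels n = 2, 3, ..., 4 during de-excitation — that is m = 4 - 2 + 1 = 3 distinct levels.

The number of distinct spectral lines equals the number of ways to choose 2 of these m levels (each pair gives one possible emission transition):

Number of lines = m(m-1)/2 = 3×2/2 = 3

These correspond to all possible transitions between the 3 levels:
4 → 3, 4 → 2, 3 → 2

Each transition produces a photon with a unique energy (and thus wavelength). This count does not depend on Z.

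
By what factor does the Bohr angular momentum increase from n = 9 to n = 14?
1.555556

In the Bohr model, L_n = nℏ, so the ratio is purely the ratio of quantum numbers:

L_14/L_9 = 14ℏ / 9ℏ = 14/9 = 1.555556

The angular momentum scales linearly with n.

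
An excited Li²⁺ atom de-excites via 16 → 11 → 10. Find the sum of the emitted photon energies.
0.746188 eV

The energy levels of Li²⁺ are E_n = -13.6057 × 3² / n² eV.

First transition (16 → 11):
ΔE₁ = |E_11 - E_16|
ΔE₁ = |-1.011994214876 - (-0.478325390625)| = 0.533668824 eV

Second transition (11 → 10):
ΔE₂ = |E_10 - E_11|
ΔE₂ = |-1.224513000000 - (-1.011994214876)| = 0.212518785 eV

Total energy released:
E_total = ΔE₁ + ΔE₂ = 0.533668824 + 0.212518785 = 0.746188 eV

Note: This equals the direct transition 16 → 10: 0.746188 eV ✓
Energy is conserved regardless of the path taken.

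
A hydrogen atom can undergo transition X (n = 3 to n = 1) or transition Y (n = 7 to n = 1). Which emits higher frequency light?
7 → 1

Calculate the energy for each transition:

Transition 3 → 1:
ΔE₁ = |E_1 - E_3| = |-13.6057/1² - (-13.6057/3²)|
ΔE₁ = |-13.60570000000 - (-1.51174444444)| = 12.09395556 eV

Transition 7 → 1:
ΔE₂ = |E_1 - E_7| = |-13.6057/1² - (-13.6057/7²)|
ΔE₂ = |-13.60570000000 - (-0.27766734694)| = 13.32803265 eV

Since 13.32803265 eV > 12.09395556 eV, the transition 7 → 1 emits the more energetic photon.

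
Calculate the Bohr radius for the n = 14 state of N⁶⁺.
1.48170 nm (or 14.81696 Å)

The Bohr radius formula is:
r_n = n² a₀ / Z

where a₀ = 0.05291772 nm is the Bohr radius.

For N⁶⁺ (Z = 7) at n = 14:
r_14 = 14² × 0.05291772 nm / 7
r_14 = 196 × 0.05291772 nm / 7
r_14 = 10.371873 nm / 7
r_14 = 1.48170 nm

The electron orbits at approximately 1.48170 nm from the nucleus.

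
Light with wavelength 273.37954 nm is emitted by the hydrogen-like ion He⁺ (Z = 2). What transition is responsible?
n = 6 → n = 3

First, find the photon energy from the wavelength (hc = 1239.84 eV·nm):
E = hc/λ = 1239.84 eV·nm / 273.37954 nm = 4.5352333 eV

The energy levels of He⁺ satisfy E_n = -13.6057 × 2² / n² eV, so an emission n_i → n_f releases
ΔE = 13.6057 × 2² × (1/n_f² − 1/n_i²) eV.

Setting ΔE equal to the photon energy:
1/n_f² − 1/n_i² = 4.5352333 / (13.6057 × 2²) = 0.083333333

Since 1/n_i² must be positive, we need 1/n_f² > 0.083333333, i.e. n_f ≤ 3. For each allowed n_f, solve n_i = (1/n_f² − 0.083333333)^(−1/2) and check whether it is a whole number:
  n_f = 1: 1/n_i² = 1.000000000 − 0.083333333 = 0.916666667 → n_i = 1.044  (not an integer) ✗
  n_f = 2: 1/n_i² = 0.250000000 − 0.083333333 = 0.166666667 → n_i = 2.449  (not an integer) ✗
  n_f = 3: 1/n_i² = 0.111111111 − 0.083333333 = 0.027777778 → n_i = 6.000  → integer, n_i = 6 ✓

Only n_f = 3 gives an integer upper level, n_i = 6.

The transition is from n = 6 to n = 3 (emission).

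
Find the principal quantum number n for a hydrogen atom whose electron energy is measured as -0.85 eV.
n = 4

The exact energy levels follow E_n = -13.6057 eV / n².

The measured value (-0.85 eV) is reported to only 2 significant figures, so we must test candidate n values and see which one matches to that precision.

Candidate energies:
  n = 2:  E = -13.6057/2² = -3.40143 eV
  n = 3:  E = -13.6057/3² = -1.51174 eV
  n = 4:  E = -13.6057/4² = -0.85036 eV  ← matches
  n = 5:  E = -13.6057/5² = -0.54423 eV
  n = 6:  E = -13.6057/6² = -0.37794 eV

Checking against the measurement of -0.85 eV (2 sig figs), only n = 4 agrees:
E_4 = -0.85036 eV, which rounds to -0.85 eV ✓

Therefore n = 4.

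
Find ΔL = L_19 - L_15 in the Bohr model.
4.21829e-34 J·s (or 4ℏ)

In the Bohr model, L_n = nℏ where ℏ = 1.0545718e-34 J·s.

L_19 = 19ℏ = 2.0036864e-33 J·s
L_15 = 15ℏ = 1.5818577e-33 J·s

ΔL = L_19 - L_15 = (19 - 15)ℏ = 4ℏ
ΔL = 4 × 1.0545718e-34 J·s = 4.21829e-34 J·s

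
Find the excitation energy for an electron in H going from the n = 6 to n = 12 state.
0.283452 eV

The energy levels of a hydrogen-like atom are E_n = -13.6057 eV / n².

Energy at n = 6: E_6 = -13.6057 / 6² = -0.377936111 eV
Energy at n = 12: E_12 = -13.6057 / 12² = -0.094484028 eV

The excitation energy is the difference:
ΔE = E_12 - E_6
ΔE = -0.094484028 - (-0.377936111)
ΔE = 0.283452 eV

Since this is positive, energy must be absorbed (photon absorption).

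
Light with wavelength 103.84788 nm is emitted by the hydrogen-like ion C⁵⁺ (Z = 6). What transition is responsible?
n = 8 → n = 5

First, find the photon energy from the wavelength (hc = 1239.84 eV·nm):
E = hc/λ = 1239.84 eV·nm / 103.84788 nm = 11.939002 eV

The energy levels of C⁵⁺ satisfy E_n = -13.6057 × 6² / n² eV, so an emission n_i → n_f releases
ΔE = 13.6057 × 6² × (1/n_f² − 1/n_i²) eV.

Setting ΔE equal to the photon energy:
1/n_f² − 1/n_i² = 11.939002 / (13.6057 × 6²) = 0.024375001

Since 1/n_i² must be positive, we need 1/n_f² > 0.024375001, i.e. n_f ≤ 6. For each allowed n_f, solve n_i = (1/n_f² − 0.024375001)^(−1/2) and check whether it is a whole number:
  n_f = 1: 1/n_i² = 1.000000000 − 0.024375001 = 0.975624999 → n_i = 1.012  (not an integer) ✗
  n_f = 2: 1/n_i² = 0.250000000 − 0.024375001 = 0.225624999 → n_i = 2.105  (not an integer) ✗
  n_f = 3: 1/n_i² = 0.111111111 − 0.024375001 = 0.086736110 → n_i = 3.395  (not an integer) ✗
  n_f = 4: 1/n_i² = 0.062500000 − 0.024375001 = 0.038124999 → n_i = 5.121  (not an integer) ✗
  n_f = 5: 1/n_i² = 0.040000000 − 0.024375001 = 0.015624999 → n_i = 8.000  → integer, n_i = 8 ✓
  n_f = 6: 1/n_i² = 0.027777778 − 0.024375001 = 0.003402777 → n_i = 17.143  (not an integer) ✗

Only n_f = 5 gives an integer upper level, n_i = 8.

The transition is from n = 8 to n = 5 (emission).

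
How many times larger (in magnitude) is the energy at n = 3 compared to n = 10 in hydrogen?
11.1111

Using E_n = -13.6057 Z² / n² eV with Z = 1:

E_3 = -13.6057 / 3² = -13.6057 / 9 = -1.5117444444 eV
E_10 = -13.6057 / 10² = -13.6057 / 100 = -0.1360570000 eV

The ratio is:
E_3/E_10 = (-1.5117444444) / (-0.1360570000)
E_3/E_10 = (-13.6057/9) / (-13.6057/100)
E_3/E_10 = 100/9
E_3/E_10 = 11.1111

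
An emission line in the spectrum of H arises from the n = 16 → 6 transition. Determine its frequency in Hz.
7.85336e+13 Hz

First, find the transition energy:
E_16 = -13.6057 / 16² = -0.053147266 eV
E_6 = -13.6057 / 6² = -0.377936111 eV
|ΔE| = |E_6 - E_16| = 0.324788845 eV

Convert to Joules: E = 0.324788845 eV × (1.602177 × 10⁻¹⁹ J/eV) = 5.2036922e-20 J

Using E = hf:
f = E/h = 5.2036922e-20 J / (6.62607 × 10⁻³⁴ J·s)
f = 7.85336e+13 Hz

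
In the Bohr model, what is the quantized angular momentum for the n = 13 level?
1.371e-33 J·s (or 13ℏ)

In the Bohr model, angular momentum is quantized:
L = nℏ

where ℏ = h/(2π) = 1.05457e-34 J·s

For n = 13:
L = 13 × 1.05457e-34 J·s
L = 1.371e-33 J·s

This can also be written as L = 13ℏ.
The angular momentum is an integer multiple of the reduced Planck constant.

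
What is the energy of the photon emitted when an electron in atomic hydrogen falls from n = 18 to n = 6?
0.33594 eV

The energy levels are E_n = -13.6057 eV / n².

Energy at n = 18: E_18 = -13.6057 / 18² = -0.04199290 eV
Energy at n = 6: E_6 = -13.6057 / 6² = -0.37793611 eV

For emission (electron falling to lower state), the photon energy is:
E_photon = E_18 - E_6 = |-0.04199290 - (-0.37793611)|
E_photon = 0.33594 eV

This energy is carried away by the emitted photon.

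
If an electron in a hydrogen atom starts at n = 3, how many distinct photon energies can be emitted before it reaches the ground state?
3

The electron can occupy levels n = 1, 2, ..., 3 during de-excitation — that is m = 3 - 1 + 1 = 3 distinct levels.

The number of distinct spectral lines equals the number of ways to choose 2 of these m levels (each pair gives one possible emission transition):

Number of lines = m(m-1)/2 = 3×2/2 = 3

These correspond to all possible transitions between the 3 levels:
3 → 2, 3 → 1, 2 → 1

Each transition produces a photon with a unique energy (and thus wavelength). This count does not depend on Z.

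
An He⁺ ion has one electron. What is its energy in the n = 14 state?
-0.2777 eV

For hydrogen-like ions, the energy levels scale with Z²:
E_n = -13.6057 Z² / n² eV

For He⁺ (Z = 2) at n = 14:
E_14 = -13.6057 × 2² / 14²
E_14 = -13.6057 × 4 / 196
E_14 = -54.4228 / 196
E_14 = -0.2777 eV

The energy is 4 times more negative than hydrogen at the same n due to the stronger nuclear charge.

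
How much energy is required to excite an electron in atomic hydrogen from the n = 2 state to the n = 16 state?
3.34828 eV

The energy levels of a hydrogen-like atom are E_n = -13.6057 eV / n².

Energy at n = 2: E_2 = -13.6057 / 2² = -3.40142500 eV
Energy at n = 16: E_16 = -13.6057 / 16² = -0.05314727 eV

The excitation energy is the difference:
ΔE = E_16 - E_2
ΔE = -0.05314727 - (-3.40142500)
ΔE = 3.34828 eV

Since this is positive, energy must be absorbed (photon absorption).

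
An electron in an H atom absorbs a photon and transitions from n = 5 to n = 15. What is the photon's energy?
0.48376 eV

The energy levels of a hydrogen-like atom are E_n = -13.6057 eV / n².

Energy at n = 5: E_5 = -13.6057 / 5² = -0.54422800 eV
Energy at n = 15: E_15 = -13.6057 / 15² = -0.06046978 eV

The excitation energy is the difference:
ΔE = E_15 - E_5
ΔE = -0.06046978 - (-0.54422800)
ΔE = 0.48376 eV

Since this is positive, energy must be absorbed (photon absorption).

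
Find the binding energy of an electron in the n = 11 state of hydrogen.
0.11244 eV

The ionization energy is the energy needed to remove the electron completely (n → ∞).

For hydrogen, E_n = -13.6057 eV / n².

At n = 11: E_11 = -13.6057 / 11² = -0.11244380 eV
At n = ∞: E_∞ = 0 eV

Ionization energy = E_∞ - E_11 = 0 - (-0.11244380) = 0.11244380 eV
Ionization energy ≈ 0.11244 eV

This is also called the binding energy of the electron in state n = 11.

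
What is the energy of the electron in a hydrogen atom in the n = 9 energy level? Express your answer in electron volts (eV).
-0.16797 eV

The energy levels of a hydrogen-like atom are given by:
E_n = -13.6057 eV / n²

For n = 9:
E_9 = -13.6057 eV / 9²
E_9 = -13.6057 eV / 81
E_9 = -0.16797 eV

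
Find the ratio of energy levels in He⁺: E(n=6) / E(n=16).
7.11111

Using E_n = -13.6057 Z² / n² eV with Z = 2:

E_6 = -13.6057 × 2² / 6² = -54.4228 / 36 = -1.51174444444 eV
E_16 = -13.6057 × 2² / 16² = -54.4228 / 256 = -0.21258906250 eV

The ratio is:
E_6/E_16 = (-1.51174444444) / (-0.21258906250)
E_6/E_16 = (-54.4228/36) / (-54.4228/256)
E_6/E_16 = 256/36
E_6/E_16 = 7.11111
(Note: the Z² factors cancel in the ratio.)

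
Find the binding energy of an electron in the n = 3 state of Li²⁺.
13.6057 eV

The ionization energy is the energy needed to remove the electron completely (n → ∞).

For a hydrogen-like ion with Z = 3, E_n = -13.6057 Z² / n² eV.

At n = 3: E_3 = -13.6057 × 3² / 3² = -13.6057000 eV
At n = ∞: E_∞ = 0 eV

Ionization energy = E_∞ - E_3 = 0 - (-13.6057000) = 13.6057000 eV
Ionization energy ≈ 13.6057 eV

This is also called the binding energy of the electron in state n = 3.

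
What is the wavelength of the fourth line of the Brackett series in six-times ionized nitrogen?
39.67413 nm

The lines of a series are numbered from the longest wavelength (smallest ΔE) outward; the fourth line is the transition from n = n_f + 4 to n_f.
The Brackett series has all transitions ending at n_f = 4.

For N⁶⁺ (Z = 7), the fourth line (δ-line) is the jump from n = 8 to n = 4:
E_8 = -13.6057 × 7² / 8² = -10.4168641 eV
E_4 = -13.6057 × 7² / 4² = -41.6674563 eV
ΔE = E_8 - E_4 = 31.2505922 eV

λ = hc/E = 1239.84 eV·nm / 31.2505922 eV
λ = 39.67413 nm

This is the δ-line of the Brackett series in N⁶⁺.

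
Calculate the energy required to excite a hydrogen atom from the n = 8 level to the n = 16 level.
0.16 eV

The energy levels of a hydrogen-like atom are E_n = -13.6057 eV / n².

Energy at n = 8: E_8 = -13.6057 / 8² = -0.21259 eV
Energy at n = 16: E_16 = -13.6057 / 16² = -0.05315 eV

The excitation energy is the difference:
ΔE = E_16 - E_8
ΔE = -0.05315 - (-0.21259)
ΔE = 0.16 eV

Since this is positive, energy must be absorbed (photon absorption).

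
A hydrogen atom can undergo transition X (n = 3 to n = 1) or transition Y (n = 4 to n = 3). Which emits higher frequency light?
3 → 1

Calculate the energy for each transition:

Transition 3 → 1:
ΔE₁ = |E_1 - E_3| = |-13.6057/1² - (-13.6057/3²)|
ΔE₁ = |-13.60570000000 - (-1.51174444444)| = 12.09395556 eV

Transition 4 → 3:
ΔE₂ = |E_3 - E_4| = |-13.6057/3² - (-13.6057/4²)|
ΔE₂ = |-1.51174444444 - (-0.85035625000)| = 0.66138819 eV

Since 12.09395556 eV > 0.66138819 eV, the transition 3 → 1 emits the more energetic photon.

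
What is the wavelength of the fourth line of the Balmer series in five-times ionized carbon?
11.391 nm

The lines of a series are numbered from the longest wavelength (smallest ΔE) outward; the fourth line is the transition from n = n_f + 4 to n_f.
The Balmer series has all transitions ending at n_f = 2.

For C⁵⁺ (Z = 6), the fourth line (δ-line) is the jump from n = 6 to n = 2:
E_6 = -13.6057 × 6² / 6² = -13.60570 eV
E_2 = -13.6057 × 6² / 2² = -122.45130 eV
ΔE = E_6 - E_2 = 108.84560 eV

λ = hc/E = 1239.84 eV·nm / 108.84560 eV
λ = 11.391 nm

This is the δ-line of the Balmer series in C⁵⁺.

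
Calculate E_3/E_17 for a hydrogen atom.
32.1111

Using E_n = -13.6057 Z² / n² eV with Z = 1:

E_3 = -13.6057 / 3² = -13.6057 / 9 = -1.5117444444 eV
E_17 = -13.6057 / 17² = -13.6057 / 289 = -0.0470785467 eV

The ratio is:
E_3/E_17 = (-1.5117444444) / (-0.0470785467)
E_3/E_17 = (-13.6057/9) / (-13.6057/289)
E_3/E_17 = 289/9
E_3/E_17 = 32.1111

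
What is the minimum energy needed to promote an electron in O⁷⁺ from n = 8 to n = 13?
8.453246 eV

The energy levels of a hydrogen-like atom are E_n = -13.6057 Z² eV / n².

Energy at n = 8: E_8 = -13.6057 × 8² / 8² = -13.605700000 eV
Energy at n = 13: E_13 = -13.6057 × 8² / 13² = -5.152454438 eV

The excitation energy is the difference:
ΔE = E_13 - E_8
ΔE = -5.152454438 - (-13.605700000)
ΔE = 8.453246 eV

Since this is positive, energy must be absorbed (photon absorption).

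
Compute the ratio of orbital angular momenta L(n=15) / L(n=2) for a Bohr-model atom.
7.5000

In the Bohr model, L_n = nℏ, so the ratio is purely the ratio of quantum numbers:

L_15/L_2 = 15ℏ / 2ℏ = 15/2 = 7.5000

The angular momentum scales linearly with n.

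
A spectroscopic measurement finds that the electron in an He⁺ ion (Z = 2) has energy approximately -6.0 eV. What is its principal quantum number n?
n = 3

The exact energy levels follow E_n = -13.6057 Z² / n² eV with Z = 2.

The measured value (-6.0 eV) is reported to only 2 significant figures, so we must test candidate n values and see which one matches to that precision.

Candidate energies:
  n = 1:  E = -13.6057 × 2² / 1² = -54.42280 eV
  n = 2:  E = -13.6057 × 2² / 2² = -13.60570 eV
  n = 3:  E = -13.6057 × 2² / 3² = -6.04698 eV  ← matches
  n = 4:  E = -13.6057 × 2² / 4² = -3.40143 eV
  n = 5:  E = -13.6057 × 2² / 5² = -2.17691 eV

Checking against the measurement of -6.0 eV (2 sig figs), only n = 3 agrees:
E_3 = -6.04698 eV, which rounds to -6.0 eV ✓

Therefore n = 3.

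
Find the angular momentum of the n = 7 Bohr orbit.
7.38200e-34 J·s (or 7ℏ)

In the Bohr model, angular momentum is quantized:
L = nℏ

where ℏ = h/(2π) = 1.0545718e-34 J·s

For n = 7:
L = 7 × 1.0545718e-34 J·s
L = 7.38200e-34 J·s

This can also be written as L = 7ℏ.
The angular momentum is an integer multiple of the reduced Planck constant.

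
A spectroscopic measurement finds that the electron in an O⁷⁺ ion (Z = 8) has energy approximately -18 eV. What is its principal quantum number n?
n = 7

The exact energy levels follow E_n = -13.6057 Z² / n² eV with Z = 8.

The measured value (-18 eV) is reported to only 2 significant figures, so we must test candidate n values and see which one matches to that precision.

Candidate energies:
  n = 5:  E = -13.6057 × 8² / 5² = -34.83059 eV
  n = 6:  E = -13.6057 × 8² / 6² = -24.18791 eV
  n = 7:  E = -13.6057 × 8² / 7² = -17.77071 eV  ← matches
  n = 8:  E = -13.6057 × 8² / 8² = -13.60570 eV
  n = 9:  E = -13.6057 × 8² / 9² = -10.75018 eV

Checking against the measurement of -18 eV (2 sig figs), only n = 7 agrees:
E_7 = -17.77071 eV, which rounds to -18 eV ✓

Therefore n = 7.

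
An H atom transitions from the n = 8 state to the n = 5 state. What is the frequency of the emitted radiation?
8.0190e+13 Hz

First, find the transition energy:
E_8 = -13.6057 / 8² = -0.21258906 eV
E_5 = -13.6057 / 5² = -0.54422800 eV
|ΔE| = |E_5 - E_8| = 0.33163894 eV

Convert to Joules: E = 0.33163894 eV × (1.602177 × 10⁻¹⁹ J/eV) = 5.313443e-20 J

Using E = hf:
f = E/h = 5.313443e-20 J / (6.62607 × 10⁻³⁴ J·s)
f = 8.0190e+13 Hz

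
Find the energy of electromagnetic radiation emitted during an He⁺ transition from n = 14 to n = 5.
1.89924 eV

The energy levels are E_n = -13.6057 Z² eV / n².

Energy at n = 14: E_14 = -13.6057 × 2² / 14² = -0.27766735 eV
Energy at n = 5: E_5 = -13.6057 × 2² / 5² = -2.17691200 eV

For emission (electron falling to lower state), the photon energy is:
E_photon = E_14 - E_5 = |-0.27766735 - (-2.17691200)|
E_photon = 1.89924 eV

This energy is carried away by the emitted photon.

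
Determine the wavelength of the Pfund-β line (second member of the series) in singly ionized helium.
1162.81228 nm

The lines of a series are numbered from the longest wavelength (smallest ΔE) outward; the second line is the transition from n = n_f + 2 to n_f.
The Pfund series has all transitions ending at n_f = 5.

For He⁺ (Z = 2), the second line (β-line) is the jump from n = 7 to n = 5:
E_7 = -13.6057 × 2² / 7² = -1.1106693878 eV
E_5 = -13.6057 × 2² / 5² = -2.1769120000 eV
ΔE = E_7 - E_5 = 1.0662426122 eV

λ = hc/E = 1239.84 eV·nm / 1.0662426122 eV
λ = 1162.81228 nm

This is the β-line of the Pfund series in He⁺.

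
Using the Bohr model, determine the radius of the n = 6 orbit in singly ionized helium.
0.9525 nm (or 9.5252 Å)

The Bohr radius formula is:
r_n = n² a₀ / Z

where a₀ = 0.0529177 nm is the Bohr radius.

For He⁺ (Z = 2) at n = 6:
r_6 = 6² × 0.0529177 nm / 2
r_6 = 36 × 0.0529177 nm / 2
r_6 = 1.90504 nm / 2
r_6 = 0.9525 nm

The electron orbits at approximately 0.9525 nm from the nucleus.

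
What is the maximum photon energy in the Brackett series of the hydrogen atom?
0.850 eV

The series limit corresponds to the transition from n = ∞ to n = 4.
This is the highest energy (shortest wavelength) transition in the Brackett series.

E_∞ = 0 eV
E_4 = -13.6057 / 4² = -0.850 eV

Energy at series limit:
ΔE = E_∞ - E_4 = 0 - (-0.850) = 0.850 eV

This energy equals the ionization energy from the n = 4 state of hydrogen.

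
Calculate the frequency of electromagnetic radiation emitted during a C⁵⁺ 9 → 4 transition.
5.94e+15 Hz

First, find the transition energy:
E_9 = -13.6057 × 6² / 9² = -6.0470 eV
E_4 = -13.6057 × 6² / 4² = -30.6128 eV
|ΔE| = |E_4 - E_9| = 24.5658 eV

Convert to Joules: E = 24.5658 eV × (1.602177 × 10⁻¹⁹ J/eV) = 3.9359e-18 J

Using E = hf:
f = E/h = 3.9359e-18 J / (6.62607 × 10⁻³⁴ J·s)
f = 5.94e+15 Hz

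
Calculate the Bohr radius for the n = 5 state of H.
1.3229 nm (or 13.2294 Å)

The Bohr radius formula is:
r_n = n² a₀ / Z

where a₀ = 0.0529177 nm is the Bohr radius.

For H (Z = 1) at n = 5:
r_5 = 5² × 0.0529177 nm / 1
r_5 = 25 × 0.0529177 nm / 1
r_5 = 1.32294 nm / 1
r_5 = 1.3229 nm

The electron orbits at approximately 1.3229 nm from the nucleus.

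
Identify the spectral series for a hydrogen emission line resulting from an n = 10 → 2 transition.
Balmer series

The spectral series in hydrogen are named based on the final (lower) energy level:
- Lyman series: n_final = 1 (ultraviolet)
- Balmer series: n_final = 2 (visible/near-UV)
- Paschen series: n_final = 3 (infrared)
- Brackett series: n_final = 4 (infrared)
- Pfund series: n_final = 5 (far infrared)

Since this transition ends at n = 2, it belongs to the Balmer series.

For reference, this 10 → 2 line has photon energy
ΔE = 13.6057 eV × (1/2² - 1/10²) = 3.2653680000 eV,
corresponding to wavelength λ = hc/ΔE = 1239.84 eV·nm / 3.2653680000 eV = 379.693805 nm in the visible/near-UV region.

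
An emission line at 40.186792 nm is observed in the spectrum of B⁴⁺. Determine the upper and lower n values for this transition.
n = 7 → n = 3

First, find the photon energy from the wavelength (hc = 1239.84 eV·nm):
E = hc/λ = 1239.84 eV·nm / 40.186792 nm = 30.851928 eV

The energy levels of B⁴⁺ satisfy E_n = -13.6057 × 5² / n² eV, so an emission n_i → n_f releases
ΔE = 13.6057 × 5² × (1/n_f² − 1/n_i²) eV.

Setting ΔE equal to the photon energy:
1/n_f² − 1/n_i² = 30.851928 / (13.6057 × 5²) = 0.090702949

Since 1/n_i² must be positive, we need 1/n_f² > 0.090702949, i.e. n_f ≤ 3. For each allowed n_f, solve n_i = (1/n_f² − 0.090702949)^(−1/2) and check whether it is a whole number:
  n_f = 1: 1/n_i² = 1.000000000 − 0.090702949 = 0.909297051 → n_i = 1.049  (not an integer) ✗
  n_f = 2: 1/n_i² = 0.250000000 − 0.090702949 = 0.159297051 → n_i = 2.506  (not an integer) ✗
  n_f = 3: 1/n_i² = 0.111111111 − 0.090702949 = 0.020408162 → n_i = 7.000  → integer, n_i = 7 ✓

Only n_f = 3 gives an integer upper level, n_i = 7.

The transition is from n = 7 to n = 3 (emission).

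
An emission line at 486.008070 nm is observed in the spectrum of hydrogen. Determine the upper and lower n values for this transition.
n = 4 → n = 2

First, find the photon energy from the wavelength (hc = 1239.84 eV·nm):
E = hc/λ = 1239.84 eV·nm / 486.008070 nm = 2.5510688 eV

The energy levels of hydrogen satisfy E_n = -13.6057 / n² eV, so an emission n_i → n_f releases
ΔE = 13.6057 × (1/n_f² − 1/n_i²) eV.

Setting ΔE equal to the photon energy:
1/n_f² − 1/n_i² = 2.5510688 / 13.6057 = 0.18750000

Since 1/n_i² must be positive, we need 1/n_f² > 0.18750000, i.e. n_f ≤ 2. For each allowed n_f, solve n_i = (1/n_f² − 0.18750000)^(−1/2) and check whether it is a whole number:
  n_f = 1: 1/n_i² = 1.00000000 − 0.18750000 = 0.81250000 → n_i = 1.109  (not an integer) ✗
  n_f = 2: 1/n_i² = 0.25000000 − 0.18750000 = 0.06250000 → n_i = 4.000  → integer, n_i = 4 ✓

Only n_f = 2 gives an integer upper level, n_i = 4.

The transition is from n = 4 to n = 2 (emission).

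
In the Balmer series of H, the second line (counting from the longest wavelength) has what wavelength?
486.008070 nm

The lines of a series are numbered from the longest wavelength (smallest ΔE) outward; the second line is the transition from n = n_f + 2 to n_f.
The Balmer series has all transitions ending at n_f = 2.

For H, the second line (β-line) is the jump from n = 4 to n = 2:
E_4 = -13.6057 / 4² = -0.8503562500 eV
E_2 = -13.6057 / 2² = -3.4014250000 eV
ΔE = E_4 - E_2 = 2.5510687500 eV

λ = hc/E = 1239.84 eV·nm / 2.5510687500 eV
λ = 486.008070 nm

This is the β-line of the Balmer series in H.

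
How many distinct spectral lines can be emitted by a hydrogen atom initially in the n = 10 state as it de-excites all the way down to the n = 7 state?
6

The electron can occupy levels n = 7, 8, ..., 10 during de-excitation — that is m = 10 - 7 + 1 = 4 distinct levels.

The number of distinct spectral lines equals the number of ways to choose 2 of these m levels (each pair gives one possible emission transition):

Number of lines = m(m-1)/2 = 4×3/2 = 6

These correspond to all possible transitions between the 4 levels:
10 → 9, 10 → 8, 10 → 7, 9 → 8, 9 → 7, 8 → 7

Each transition produces a photon with a unique energy (and thus wavelength). This count does not depend on Z.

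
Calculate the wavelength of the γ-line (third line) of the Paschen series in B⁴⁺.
43.74073 nm

The lines of a series are numbered from the longest wavelength (smallest ΔE) outward; the third line is the transition from n = n_f + 3 to n_f.
The Paschen series has all transitions ending at n_f = 3.

For B⁴⁺ (Z = 5), the third line (γ-line) is the jump from n = 6 to n = 3:
E_6 = -13.6057 × 5² / 6² = -9.4484028 eV
E_3 = -13.6057 × 5² / 3² = -37.7936111 eV
ΔE = E_6 - E_3 = 28.3452083 eV

λ = hc/E = 1239.84 eV·nm / 28.3452083 eV
λ = 43.74073 nm

This is the γ-line of the Paschen series in B⁴⁺.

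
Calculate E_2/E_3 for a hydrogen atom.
2.25000

Using E_n = -13.6057 Z² / n² eV with Z = 1:

E_2 = -13.6057 / 2² = -13.6057 / 4 = -3.40142500000 eV
E_3 = -13.6057 / 3² = -13.6057 / 9 = -1.51174444444 eV

The ratio is:
E_2/E_3 = (-3.40142500000) / (-1.51174444444)
E_2/E_3 = (-13.6057/4) / (-13.6057/9)
E_2/E_3 = 9/4
E_2/E_3 = 2.25000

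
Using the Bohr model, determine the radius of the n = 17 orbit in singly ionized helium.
7.6466 nm (or 76.4661 Å)

The Bohr radius formula is:
r_n = n² a₀ / Z

where a₀ = 0.0529177 nm is the Bohr radius.

For He⁺ (Z = 2) at n = 17:
r_17 = 17² × 0.0529177 nm / 2
r_17 = 289 × 0.0529177 nm / 2
r_17 = 15.29322 nm / 2
r_17 = 7.6466 nm

The electron orbits at approximately 7.6466 nm from the nucleus.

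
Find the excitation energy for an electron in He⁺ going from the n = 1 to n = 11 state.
53.97302 eV

The energy levels of a hydrogen-like atom are E_n = -13.6057 Z² eV / n².

Energy at n = 1: E_1 = -13.6057 × 2² / 1² = -54.42280000 eV
Energy at n = 11: E_11 = -13.6057 × 2² / 11² = -0.44977521 eV

The excitation energy is the difference:
ΔE = E_11 - E_1
ΔE = -0.44977521 - (-54.42280000)
ΔE = 53.97302 eV

Since this is positive, energy must be absorbed (photon absorption).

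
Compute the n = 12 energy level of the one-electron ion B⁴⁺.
-2.36210 eV

For hydrogen-like ions, the energy levels scale with Z²:
E_n = -13.6057 Z² / n² eV

For B⁴⁺ (Z = 5) at n = 12:
E_12 = -13.6057 × 5² / 12²
E_12 = -13.6057 × 25 / 144
E_12 = -340.1425 / 144
E_12 = -2.36210 eV

The energy is 25 times more negative than hydrogen at the same n due to the stronger nuclear charge.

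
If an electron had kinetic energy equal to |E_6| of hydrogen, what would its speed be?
3.65e+05 m/s (or 0.121623% of c)

The binding energy at n = 6 for hydrogen is:
E_6 = -13.6057/6² = -0.37793611 eV
|E_6| = 0.37793611 eV

Convert to Joules:
KE = 0.37793611 eV × (1.602177 × 10⁻¹⁹ J/eV) = 6.0552e-20 J

Using KE = ½mv²:
v = √(2·KE/m_e)
v = √(2 × 6.0552e-20 J / 9.10938 × 10⁻³¹ kg)
v = 3.65e+05 m/s

This is approximately 0.121623% the speed of light.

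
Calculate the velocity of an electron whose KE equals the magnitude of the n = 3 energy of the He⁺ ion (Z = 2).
1.4585e+06 m/s (or 0.49% of c)

The binding energy at n = 3 for He⁺ is:
E_3 = -13.6057 × 2²/3² = -6.0469778 eV
|E_3| = 6.0469778 eV

Convert to Joules:
KE = 6.0469778 eV × (1.602177 × 10⁻¹⁹ J/eV) = 9.688329e-19 J

Using KE = ½mv²:
v = √(2·KE/m_e)
v = √(2 × 9.688329e-19 J / 9.10938 × 10⁻³¹ kg)
v = 1.4585e+06 m/s

This is approximately 0.49% the speed of light.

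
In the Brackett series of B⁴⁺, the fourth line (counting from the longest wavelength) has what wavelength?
77.7613 nm

The lines of a series are numbered from the longest wavelength (smallest ΔE) outward; the fourth line is the transition from n = n_f + 4 to n_f.
The Brackett series has all transitions ending at n_f = 4.

For B⁴⁺ (Z = 5), the fourth line (δ-line) is the jump from n = 8 to n = 4:
E_8 = -13.6057 × 5² / 8² = -5.314727 eV
E_4 = -13.6057 × 5² / 4² = -21.258906 eV
ΔE = E_8 - E_4 = 15.944179 eV

λ = hc/E = 1239.84 eV·nm / 15.944179 eV
λ = 77.7613 nm

This is the δ-line of the Brackett series in B⁴⁺.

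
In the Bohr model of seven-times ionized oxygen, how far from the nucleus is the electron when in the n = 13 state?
1.1179 nm (or 11.1789 Å)

The Bohr radius formula is:
r_n = n² a₀ / Z

where a₀ = 0.0529177 nm is the Bohr radius.

For O⁷⁺ (Z = 8) at n = 13:
r_13 = 13² × 0.0529177 nm / 8
r_13 = 169 × 0.0529177 nm / 8
r_13 = 8.94309 nm / 8
r_13 = 1.1179 nm

The electron orbits at approximately 1.1179 nm from the nucleus.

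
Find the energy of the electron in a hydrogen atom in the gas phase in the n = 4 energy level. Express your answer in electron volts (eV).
-0.850356 eV

The energy levels of a hydrogen-like atom are given by:
E_n = -13.6057 eV / n²

For n = 4:
E_4 = -13.6057 eV / 4²
E_4 = -13.6057 eV / 16
E_4 = -0.850356 eV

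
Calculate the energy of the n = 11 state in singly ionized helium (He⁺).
-0.450 eV

For hydrogen-like ions, the energy levels scale with Z²:
E_n = -13.6057 Z² / n² eV

For He⁺ (Z = 2) at n = 11:
E_11 = -13.6057 × 2² / 11²
E_11 = -13.6057 × 4 / 121
E_11 = -54.4228 / 121
E_11 = -0.450 eV

The energy is 4 times more negative than hydrogen at the same n due to the stronger nuclear charge.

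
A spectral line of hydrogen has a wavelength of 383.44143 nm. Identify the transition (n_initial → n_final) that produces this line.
n = 9 → n = 2

First, find the photon energy from the wavelength (hc = 1239.84 eV·nm):
E = hc/λ = 1239.84 eV·nm / 383.44143 nm = 3.2334534 eV

The energy levels of hydrogen satisfy E_n = -13.6057 / n² eV, so an emission n_i → n_f releases
ΔE = 13.6057 × (1/n_f² − 1/n_i²) eV.

Setting ΔE equal to the photon energy:
1/n_f² − 1/n_i² = 3.2334534 / 13.6057 = 0.23765432

Since 1/n_i² must be positive, we need 1/n_f² > 0.23765432, i.e. n_f ≤ 2. For each allowed n_f, solve n_i = (1/n_f² − 0.23765432)^(−1/2) and check whether it is a whole number:
  n_f = 1: 1/n_i² = 1.00000000 − 0.23765432 = 0.76234568 → n_i = 1.145  (not an integer) ✗
  n_f = 2: 1/n_i² = 0.25000000 − 0.23765432 = 0.01234568 → n_i = 9.000  → integer, n_i = 9 ✓

Only n_f = 2 gives an integer upper level, n_i = 9.

The transition is from n = 9 to n = 2 (emission).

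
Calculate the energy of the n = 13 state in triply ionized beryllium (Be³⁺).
-1.288 eV

For hydrogen-like ions, the energy levels scale with Z²:
E_n = -13.6057 Z² / n² eV

For Be³⁺ (Z = 4) at n = 13:
E_13 = -13.6057 × 4² / 13²
E_13 = -13.6057 × 16 / 169
E_13 = -217.6912 / 169
E_13 = -1.288 eV

The energy is 16 times more negative than hydrogen at the same n due to the stronger nuclear charge.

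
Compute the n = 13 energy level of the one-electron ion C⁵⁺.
-2.89826 eV

For hydrogen-like ions, the energy levels scale with Z²:
E_n = -13.6057 Z² / n² eV

For C⁵⁺ (Z = 6) at n = 13:
E_13 = -13.6057 × 6² / 13²
E_13 = -13.6057 × 36 / 169
E_13 = -489.8052 / 169
E_13 = -2.89826 eV

The energy is 36 times more negative than hydrogen at the same n due to the stronger nuclear charge.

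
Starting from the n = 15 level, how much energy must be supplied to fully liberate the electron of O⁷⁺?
3.870 eV

The ionization energy is the energy needed to remove the electron completely (n → ∞).

For a hydrogen-like ion with Z = 8, E_n = -13.6057 Z² / n² eV.

At n = 15: E_15 = -13.6057 × 8² / 15² = -3.870066 eV
At n = ∞: E_∞ = 0 eV

Ionization energy = E_∞ - E_15 = 0 - (-3.870066) = 3.870066 eV
Ionization energy ≈ 3.870 eV

This is also called the binding energy of the electron in state n = 15.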